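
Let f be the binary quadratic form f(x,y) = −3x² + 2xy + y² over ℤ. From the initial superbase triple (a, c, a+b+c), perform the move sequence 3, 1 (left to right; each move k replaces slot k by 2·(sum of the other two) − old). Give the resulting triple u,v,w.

start (-3,1,0) = (f(1,0),f(0,1),f(1,1))
replace slot 3: 2·((-3)+1) − 0 = -4 → (-3,1,-4)
replace slot 1: 2·(1+(-4)) − (-3) = -3 → (-3,1,-4)

-3,1,-4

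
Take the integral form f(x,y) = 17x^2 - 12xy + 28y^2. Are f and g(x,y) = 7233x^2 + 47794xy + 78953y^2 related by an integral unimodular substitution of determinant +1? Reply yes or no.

D₁ = -1760, D₂ = -1760
f: reduced (well bottom): (17,-12,28) with a≤c, −a<b≤a
g: translate: b→4396 (≡47794 mod 14466), so (7233,47794,78953)→(7233,4396,668)
g: flip: (7233,4396,668)→(668,-4396,7233)
g: translate: b→-388 (≡-4396 mod 1336), so (668,-4396,7233)→(668,-388,57)
g: flip: (668,-388,57)→(57,388,668)
g: translate: b→46 (≡388 mod 114), so (57,388,668)→(57,46,17)
g: flip: (57,46,17)→(17,-46,57)
g: translate: b→-12 (≡-46 mod 34), so (17,-46,57)→(17,-12,28)
g: reduced (well bottom): (17,-12,28) with a≤c, −a<b≤a
reduced forms (17, -12, 28) vs (17, -12, 28) ⇒ equivalent

yes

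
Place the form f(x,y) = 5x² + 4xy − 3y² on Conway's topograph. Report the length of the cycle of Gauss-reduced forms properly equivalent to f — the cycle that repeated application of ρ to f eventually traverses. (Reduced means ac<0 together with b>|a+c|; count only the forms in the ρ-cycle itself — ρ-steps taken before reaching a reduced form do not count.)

D = 76, ⌊√D⌋ = 8
river: ρ → (-3,8,1)
river: ρ → (1,8,-3)
river: ρ → (-3,4,5)
river: ρ → (5,6,-2)
river: ρ → (-2,6,5)
river: ρ → (5,4,-3)
ρ-cycle length = 6 (tail of 0 descent steps not counted)

6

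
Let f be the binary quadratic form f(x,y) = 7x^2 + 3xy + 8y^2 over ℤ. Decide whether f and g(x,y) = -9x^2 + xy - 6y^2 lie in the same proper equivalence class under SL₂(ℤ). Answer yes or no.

D₁ = -215, D₂ = -215
f: reduced (well bottom): (7,3,8) with a≤c, −a<b≤a
g is negative-definite; reduce −g:
−g: flip: (9,-1,6)→(6,1,9)
−g: reduced (well bottom): (6,1,9) with a≤c, −a<b≤a
flip sign back: reduced form of g is (-6,-1,-9)
reduced forms (7, 3, 8) vs (-6, -1, -9) ⇒ inequivalent

no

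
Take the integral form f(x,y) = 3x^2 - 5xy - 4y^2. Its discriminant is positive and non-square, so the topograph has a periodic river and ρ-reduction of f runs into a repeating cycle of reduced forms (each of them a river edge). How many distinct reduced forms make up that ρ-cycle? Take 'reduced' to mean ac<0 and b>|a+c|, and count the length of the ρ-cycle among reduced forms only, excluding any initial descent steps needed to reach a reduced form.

D = 73, ⌊√D⌋ = 8
descent: ρ → (-4,5,3)  [lands on river]
river: ρ → (3,7,-2)
river: ρ → (-2,5,6)
river: ρ → (6,7,-1)
river: ρ → (-1,7,6)
river: ρ → (6,5,-2)
river: ρ → (-2,7,3)
river: ρ → (3,5,-4)
river: ρ → (-4,3,4)
river: ρ → (4,5,-3)
river: ρ → (-3,7,2)
river: ρ → (2,5,-6)
river: ρ → (-6,7,1)
river: ρ → (1,7,-6)
river: ρ → (-6,5,2)
river: ρ → (2,7,-3)
river: ρ → (-3,5,4)
river: ρ → (4,3,-4)
ρ-cycle length = 18 (tail of 1 descent step not counted)

18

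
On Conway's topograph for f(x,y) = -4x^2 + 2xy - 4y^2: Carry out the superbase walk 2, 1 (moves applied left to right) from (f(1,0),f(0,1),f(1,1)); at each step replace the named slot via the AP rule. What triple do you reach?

start (-4,-4,-6) = (f(1,0),f(0,1),f(1,1))
replace slot 2: 2·((-4)+(-6)) − (-4) = -16 → (-4,-16,-6)
replace slot 1: 2·((-16)+(-6)) − (-4) = -40 → (-40,-16,-6)

-40,-16,-6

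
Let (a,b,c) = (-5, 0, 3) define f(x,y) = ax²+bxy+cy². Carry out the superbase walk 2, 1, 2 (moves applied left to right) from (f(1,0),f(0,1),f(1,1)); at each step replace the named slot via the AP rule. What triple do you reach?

start (-5,3,-2) = (f(1,0),f(0,1),f(1,1))
replace slot 2: 2·((-5)+(-2)) − 3 = -17 → (-5,-17,-2)
replace slot 1: 2·((-17)+(-2)) − (-5) = -33 → (-33,-17,-2)
replace slot 2: 2·((-33)+(-2)) − (-17) = -53 → (-33,-53,-2)

-33,-53,-2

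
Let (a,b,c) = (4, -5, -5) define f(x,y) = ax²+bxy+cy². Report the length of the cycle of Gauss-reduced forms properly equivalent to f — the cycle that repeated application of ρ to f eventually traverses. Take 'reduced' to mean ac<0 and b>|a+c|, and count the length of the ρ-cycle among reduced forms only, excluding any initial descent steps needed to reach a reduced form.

D = 105, ⌊√D⌋ = 10
descent: ρ → (-5,5,4)  [lands on river]
river: ρ → (4,3,-6)
river: ρ → (-6,9,1)
river: ρ → (1,9,-6)
river: ρ → (-6,3,4)
river: ρ → (4,5,-5)
ρ-cycle length = 6 (tail of 1 descent step not counted)

6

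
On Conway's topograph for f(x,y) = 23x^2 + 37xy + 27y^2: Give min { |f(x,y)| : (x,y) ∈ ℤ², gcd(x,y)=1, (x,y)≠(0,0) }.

translate: b→-9 (≡37 mod 46), so (23,37,27)→(23,-9,13)
flip: (23,-9,13)→(13,9,23)
reduced (well bottom): (13,9,23) with a≤c, −a<b≤a
well minimum = a = 13

13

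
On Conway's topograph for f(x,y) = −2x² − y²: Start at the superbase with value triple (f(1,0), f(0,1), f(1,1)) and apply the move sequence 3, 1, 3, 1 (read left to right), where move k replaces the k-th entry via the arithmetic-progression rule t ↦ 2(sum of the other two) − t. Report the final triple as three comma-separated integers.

start (-2,-1,-3) = (f(1,0),f(0,1),f(1,1))
replace slot 3: 2·((-2)+(-1)) − (-3) = -3 → (-2,-1,-3)
replace slot 1: 2·((-1)+(-3)) − (-2) = -6 → (-6,-1,-3)
replace slot 3: 2·((-6)+(-1)) − (-3) = -11 → (-6,-1,-11)
replace slot 1: 2·((-1)+(-11)) − (-6) = -18 → (-18,-1,-11)

-18,-1,-11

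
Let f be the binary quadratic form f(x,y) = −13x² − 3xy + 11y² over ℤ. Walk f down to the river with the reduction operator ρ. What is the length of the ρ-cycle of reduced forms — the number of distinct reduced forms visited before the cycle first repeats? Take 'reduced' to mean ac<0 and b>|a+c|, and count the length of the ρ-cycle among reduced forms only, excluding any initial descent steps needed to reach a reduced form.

D = 581, ⌊√D⌋ = 24
descent: ρ → (11,3,-13)  [lands on river]
river: ρ → (-13,23,1)
river: ρ → (1,23,-13)
river: ρ → (-13,3,11)
river: ρ → (11,19,-5)
river: ρ → (-5,21,7)
river: ρ → (7,21,-5)
river: ρ → (-5,19,11)
ρ-cycle length = 8 (tail of 1 descent step not counted)

8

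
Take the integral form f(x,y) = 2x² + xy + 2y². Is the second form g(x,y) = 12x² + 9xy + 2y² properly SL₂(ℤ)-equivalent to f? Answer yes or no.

D₁ = -15, D₂ = -15
f: reduced (well bottom): (2,1,2) with a≤c, −a<b≤a
g: flip: (12,9,2)→(2,-9,12)
g: translate: b→-1 (≡-9 mod 4), so (2,-9,12)→(2,-1,2)
g: flip: (2,-1,2)→(2,1,2)
g: reduced (well bottom): (2,1,2) with a≤c, −a<b≤a
reduced forms (2, 1, 2) vs (2, 1, 2) ⇒ equivalent

yes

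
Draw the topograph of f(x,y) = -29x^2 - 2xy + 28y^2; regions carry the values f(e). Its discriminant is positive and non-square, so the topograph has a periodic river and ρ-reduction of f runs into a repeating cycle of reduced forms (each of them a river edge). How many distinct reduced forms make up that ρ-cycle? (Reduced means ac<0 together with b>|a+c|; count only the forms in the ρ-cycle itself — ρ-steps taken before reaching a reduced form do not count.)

D = 3252, ⌊√D⌋ = 57
descent: ρ → (28,2,-29)  [lands on river]
river: ρ → (-29,56,1)
river: ρ → (1,56,-29)
river: ρ → (-29,2,28)
river: ρ → (28,54,-3)
river: ρ → (-3,54,28)
ρ-cycle length = 6 (tail of 1 descent step not counted)

6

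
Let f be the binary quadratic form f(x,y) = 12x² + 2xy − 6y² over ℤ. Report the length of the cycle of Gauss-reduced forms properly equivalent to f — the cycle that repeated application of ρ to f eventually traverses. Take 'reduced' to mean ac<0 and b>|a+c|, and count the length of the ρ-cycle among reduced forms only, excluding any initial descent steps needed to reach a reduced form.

D = 292, ⌊√D⌋ = 17
descent: ρ → (-6,10,8)  [lands on river]
river: ρ → (8,6,-8)
river: ρ → (-8,10,6)
river: ρ → (6,14,-4)
river: ρ → (-4,10,12)
river: ρ → (12,14,-2)
river: ρ → (-2,14,12)
river: ρ → (12,10,-4)
river: ρ → (-4,14,6)
river: ρ → (6,10,-8)
river: ρ → (-8,6,8)
river: ρ → (8,10,-6)
river: ρ → (-6,14,4)
river: ρ → (4,10,-12)
river: ρ → (-12,14,2)
river: ρ → (2,14,-12)
river: ρ → (-12,10,4)
river: ρ → (4,14,-6)
ρ-cycle length = 18 (tail of 1 descent step not counted)

18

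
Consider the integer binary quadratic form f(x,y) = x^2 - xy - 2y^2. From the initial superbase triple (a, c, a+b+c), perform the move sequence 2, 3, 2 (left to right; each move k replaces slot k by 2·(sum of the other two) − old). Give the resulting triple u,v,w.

start (1,-2,-2) = (f(1,0),f(0,1),f(1,1))
replace slot 2: 2·(1+(-2)) − (-2) = 0 → (1,0,-2)
replace slot 3: 2·(1+0) − (-2) = 4 → (1,0,4)
replace slot 2: 2·(1+4) − 0 = 10 → (1,10,4)

1,10,4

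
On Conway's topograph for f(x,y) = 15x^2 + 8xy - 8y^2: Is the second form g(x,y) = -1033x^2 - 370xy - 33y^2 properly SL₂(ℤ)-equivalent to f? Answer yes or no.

D₁ = 544, D₂ = 544
river cycle of f (length 4): (-8, 8, 15), (15, 22, -1), (-1, 22, 15), (15, 8, -8)
river cycle of g (length 4): (-1, 22, 15), (15, 8, -8), (-8, 8, 15), (15, 22, -1)
cycles coincide ⇒ equivalent

yes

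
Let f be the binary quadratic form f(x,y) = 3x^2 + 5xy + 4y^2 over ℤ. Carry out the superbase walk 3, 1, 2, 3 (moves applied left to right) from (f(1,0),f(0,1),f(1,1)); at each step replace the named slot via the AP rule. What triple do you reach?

start (3,4,12) = (f(1,0),f(0,1),f(1,1))
replace slot 3: 2·(3+4) − 12 = 2 → (3,4,2)
replace slot 1: 2·(4+2) − 3 = 9 → (9,4,2)
replace slot 2: 2·(9+2) − 4 = 18 → (9,18,2)
replace slot 3: 2·(9+18) − 2 = 52 → (9,18,52)

9,18,52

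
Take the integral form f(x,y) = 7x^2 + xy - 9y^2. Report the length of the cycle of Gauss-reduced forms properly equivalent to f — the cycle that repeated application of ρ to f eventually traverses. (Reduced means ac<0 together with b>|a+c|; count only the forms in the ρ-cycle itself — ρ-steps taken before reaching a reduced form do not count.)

D = 253, ⌊√D⌋ = 15
descent: ρ → (-9,-1,7)
descent: ρ → (7,15,-1)  [lands on river]
river: ρ → (-1,15,7)
river: ρ → (7,13,-3)
river: ρ → (-3,11,11)
river: ρ → (11,11,-3)
river: ρ → (-3,13,7)
ρ-cycle length = 6 (tail of 2 descent steps not counted)

6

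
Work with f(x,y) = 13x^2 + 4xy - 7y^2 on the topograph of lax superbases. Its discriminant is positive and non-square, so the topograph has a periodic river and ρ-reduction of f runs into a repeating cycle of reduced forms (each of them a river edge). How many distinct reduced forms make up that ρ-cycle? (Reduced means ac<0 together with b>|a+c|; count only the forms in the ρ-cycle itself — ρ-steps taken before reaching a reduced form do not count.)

D = 380, ⌊√D⌋ = 19
descent: ρ → (-7,10,10)  [lands on river]
river: ρ → (10,10,-7)
river: ρ → (-7,18,2)
river: ρ → (2,18,-7)
ρ-cycle length = 4 (tail of 1 descent step not counted)

4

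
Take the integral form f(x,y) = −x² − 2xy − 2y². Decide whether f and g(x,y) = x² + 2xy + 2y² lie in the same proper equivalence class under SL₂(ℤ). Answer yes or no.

D₁ = -4, D₂ = -4
f is negative-definite; reduce −f:
−f: translate: b→0 (≡2 mod 2), so (1,2,2)→(1,0,1)
−f: reduced (well bottom): (1,0,1) with a≤c, −a<b≤a
flip sign back: reduced form of f is (-1,0,-1)
g: translate: b→0 (≡2 mod 2), so (1,2,2)→(1,0,1)
g: reduced (well bottom): (1,0,1) with a≤c, −a<b≤a
reduced forms (-1, 0, -1) vs (1, 0, 1) ⇒ inequivalent

no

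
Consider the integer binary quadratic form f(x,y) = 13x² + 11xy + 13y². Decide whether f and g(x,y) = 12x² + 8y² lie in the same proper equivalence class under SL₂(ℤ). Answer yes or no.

D₁ = -555, D₂ = -384
discriminants differ ⇒ not SL₂(ℤ)-equivalent

no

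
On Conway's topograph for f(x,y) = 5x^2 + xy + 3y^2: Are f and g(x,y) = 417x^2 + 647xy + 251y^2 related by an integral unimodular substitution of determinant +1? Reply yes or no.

D₁ = -59, D₂ = -59
f: flip: (5,1,3)→(3,-1,5)
f: reduced (well bottom): (3,-1,5) with a≤c, −a<b≤a
g: translate: b→-187 (≡647 mod 834), so (417,647,251)→(417,-187,21)
g: flip: (417,-187,21)→(21,187,417)
g: translate: b→19 (≡187 mod 42), so (21,187,417)→(21,19,5)
g: flip: (21,19,5)→(5,-19,21)
g: translate: b→1 (≡-19 mod 10), so (5,-19,21)→(5,1,3)
g: flip: (5,1,3)→(3,-1,5)
g: reduced (well bottom): (3,-1,5) with a≤c, −a<b≤a
reduced forms (3, -1, 5) vs (3, -1, 5) ⇒ equivalent

yes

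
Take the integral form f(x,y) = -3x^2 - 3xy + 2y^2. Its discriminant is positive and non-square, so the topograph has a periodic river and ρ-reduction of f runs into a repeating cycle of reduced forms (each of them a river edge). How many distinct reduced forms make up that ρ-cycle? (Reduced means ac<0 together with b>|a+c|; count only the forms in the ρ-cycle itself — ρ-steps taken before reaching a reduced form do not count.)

D = 33, ⌊√D⌋ = 5
descent: ρ → (2,3,-3)  [lands on river]
river: ρ → (-3,3,2)
river: ρ → (2,5,-1)
river: ρ → (-1,5,2)
ρ-cycle length = 4 (tail of 1 descent step not counted)

4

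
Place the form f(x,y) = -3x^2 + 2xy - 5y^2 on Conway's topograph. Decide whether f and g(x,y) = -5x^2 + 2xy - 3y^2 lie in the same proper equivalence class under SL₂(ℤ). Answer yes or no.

D₁ = -56, D₂ = -56
f is negative-definite; reduce −f:
−f: reduced (well bottom): (3,-2,5) with a≤c, −a<b≤a
flip sign back: reduced form of f is (-3,2,-5)
g is negative-definite; reduce −g:
−g: flip: (5,-2,3)→(3,2,5)
−g: reduced (well bottom): (3,2,5) with a≤c, −a<b≤a
flip sign back: reduced form of g is (-3,-2,-5)
reduced forms (-3, 2, -5) vs (-3, -2, -5) ⇒ inequivalent

no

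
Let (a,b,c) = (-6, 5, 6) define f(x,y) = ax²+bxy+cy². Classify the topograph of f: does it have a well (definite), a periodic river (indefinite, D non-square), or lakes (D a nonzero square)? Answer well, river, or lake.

D = b²−4ac = 5² − 4·(-6)·6 = 169
D = 13² is a perfect square ⇒ form factors over ℤ ⇒ lakes

lake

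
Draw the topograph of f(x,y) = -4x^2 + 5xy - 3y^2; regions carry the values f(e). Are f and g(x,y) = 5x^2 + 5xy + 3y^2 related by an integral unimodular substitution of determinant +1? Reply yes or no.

D₁ = -23, D₂ = -35
discriminants differ ⇒ not SL₂(ℤ)-equivalent

no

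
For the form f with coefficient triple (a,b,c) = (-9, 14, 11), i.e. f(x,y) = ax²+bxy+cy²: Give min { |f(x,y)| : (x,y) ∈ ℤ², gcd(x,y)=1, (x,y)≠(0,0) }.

river: ρ → (11,8,-12)
river: ρ → (-12,16,7)
river: ρ → (7,12,-16)
river: ρ → (-16,20,3)
river: ρ → (3,22,-9)
river: ρ → (-9,14,11)
closes: descent 0, river 6
min |a| on river = 3

3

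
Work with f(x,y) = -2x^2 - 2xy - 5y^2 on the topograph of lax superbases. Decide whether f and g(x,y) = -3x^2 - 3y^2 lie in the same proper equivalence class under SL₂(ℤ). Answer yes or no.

D₁ = -36, D₂ = -36
f is negative-definite; reduce −f:
−f: reduced (well bottom): (2,2,5) with a≤c, −a<b≤a
flip sign back: reduced form of f is (-2,-2,-5)
g is negative-definite; reduce −g:
−g: reduced (well bottom): (3,0,3) with a≤c, −a<b≤a
flip sign back: reduced form of g is (-3,0,-3)
reduced forms (-2, -2, -5) vs (-3, 0, -3) ⇒ inequivalent

no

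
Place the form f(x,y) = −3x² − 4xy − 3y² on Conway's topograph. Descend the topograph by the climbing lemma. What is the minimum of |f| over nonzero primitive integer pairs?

translate: b→-2 (≡4 mod 6), so (3,4,3)→(3,-2,2)
flip: (3,-2,2)→(2,2,3)
reduced (well bottom): (2,2,3) with a≤c, −a<b≤a
well minimum |f| = |-2| = 2 (negative-definite)

2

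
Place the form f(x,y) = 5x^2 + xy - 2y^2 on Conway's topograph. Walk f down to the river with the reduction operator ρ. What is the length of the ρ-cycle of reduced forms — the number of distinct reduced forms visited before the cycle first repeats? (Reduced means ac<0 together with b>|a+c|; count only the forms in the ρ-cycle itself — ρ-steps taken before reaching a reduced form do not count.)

D = 41, ⌊√D⌋ = 6
descent: ρ → (-2,3,4)  [lands on river]
river: ρ → (4,5,-1)
river: ρ → (-1,5,4)
river: ρ → (4,3,-2)
river: ρ → (-2,5,2)
river: ρ → (2,3,-4)
river: ρ → (-4,5,1)
river: ρ → (1,5,-4)
river: ρ → (-4,3,2)
river: ρ → (2,5,-2)
ρ-cycle length = 10 (tail of 1 descent step not counted)

10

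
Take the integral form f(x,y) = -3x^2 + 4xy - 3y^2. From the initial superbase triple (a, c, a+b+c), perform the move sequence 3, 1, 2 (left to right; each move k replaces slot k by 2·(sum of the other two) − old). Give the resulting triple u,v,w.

start (-3,-3,-2) = (f(1,0),f(0,1),f(1,1))
replace slot 3: 2·((-3)+(-3)) − (-2) = -10 → (-3,-3,-10)
replace slot 1: 2·((-3)+(-10)) − (-3) = -23 → (-23,-3,-10)
replace slot 2: 2·((-23)+(-10)) − (-3) = -63 → (-23,-63,-10)

-23,-63,-10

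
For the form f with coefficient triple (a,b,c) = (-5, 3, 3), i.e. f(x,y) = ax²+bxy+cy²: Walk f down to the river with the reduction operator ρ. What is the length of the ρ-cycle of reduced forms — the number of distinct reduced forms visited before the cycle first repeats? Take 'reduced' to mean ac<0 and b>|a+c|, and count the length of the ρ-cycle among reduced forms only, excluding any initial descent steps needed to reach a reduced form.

D = 69, ⌊√D⌋ = 8
river: ρ → (3,3,-5)
river: ρ → (-5,7,1)
river: ρ → (1,7,-5)
river: ρ → (-5,3,3)
ρ-cycle length = 4 (tail of 0 descent steps not counted)

4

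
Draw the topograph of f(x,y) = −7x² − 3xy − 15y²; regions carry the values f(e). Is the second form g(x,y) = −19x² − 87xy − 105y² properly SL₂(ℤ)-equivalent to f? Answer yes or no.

D₁ = -411, D₂ = -411
f is negative-definite; reduce −f:
−f: reduced (well bottom): (7,3,15) with a≤c, −a<b≤a
flip sign back: reduced form of f is (-7,-3,-15)
g is negative-definite; reduce −g:
−g: translate: b→11 (≡87 mod 38), so (19,87,105)→(19,11,7)
−g: flip: (19,11,7)→(7,-11,19)
−g: translate: b→3 (≡-11 mod 14), so (7,-11,19)→(7,3,15)
−g: reduced (well bottom): (7,3,15) with a≤c, −a<b≤a
flip sign back: reduced form of g is (-7,-3,-15)
reduced forms (-7, -3, -15) vs (-7, -3, -15) ⇒ equivalent

yes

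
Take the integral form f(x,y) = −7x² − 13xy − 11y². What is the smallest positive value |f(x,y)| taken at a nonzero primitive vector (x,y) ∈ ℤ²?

translate: b→-1 (≡13 mod 14), so (7,13,11)→(7,-1,5)
flip: (7,-1,5)→(5,1,7)
reduced (well bottom): (5,1,7) with a≤c, −a<b≤a
well minimum |f| = |-5| = 5 (negative-definite)

5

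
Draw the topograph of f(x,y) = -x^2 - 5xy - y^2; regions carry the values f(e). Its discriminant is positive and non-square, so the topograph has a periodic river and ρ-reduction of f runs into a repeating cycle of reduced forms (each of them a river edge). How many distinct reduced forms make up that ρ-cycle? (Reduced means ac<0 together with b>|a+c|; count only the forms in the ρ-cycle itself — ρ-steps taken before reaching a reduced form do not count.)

D = 21, ⌊√D⌋ = 4
descent: ρ → (-1,3,3)  [lands on river]
river: ρ → (3,3,-1)
ρ-cycle length = 2 (tail of 1 descent step not counted)

2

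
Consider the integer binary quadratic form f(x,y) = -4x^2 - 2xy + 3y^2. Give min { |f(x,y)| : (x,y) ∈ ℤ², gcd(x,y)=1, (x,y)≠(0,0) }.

descent: ρ → (3,2,-4)  [lands on river]
river: ρ → (-4,6,1)
river: ρ → (1,6,-4)
river: ρ → (-4,2,3)
river: ρ → (3,4,-3)
river: ρ → (-3,2,4)
river: ρ → (4,6,-1)
river: ρ → (-1,6,4)
river: ρ → (4,2,-3)
river: ρ → (-3,4,3)
closes: descent 1, river 10
min |a| on river = 1

1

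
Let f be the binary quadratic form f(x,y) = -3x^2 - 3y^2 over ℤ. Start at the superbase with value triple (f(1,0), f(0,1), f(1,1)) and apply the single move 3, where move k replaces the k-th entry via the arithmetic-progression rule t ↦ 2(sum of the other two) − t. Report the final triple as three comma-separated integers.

start (-3,-3,-6) = (f(1,0),f(0,1),f(1,1))
replace slot 3: 2·((-3)+(-3)) − (-6) = -6 → (-3,-3,-6)

-3,-3,-6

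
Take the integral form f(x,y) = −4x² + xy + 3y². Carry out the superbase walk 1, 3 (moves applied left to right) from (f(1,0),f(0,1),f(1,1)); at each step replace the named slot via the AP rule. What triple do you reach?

start (-4,3,0) = (f(1,0),f(0,1),f(1,1))
replace slot 1: 2·(3+0) − (-4) = 10 → (10,3,0)
replace slot 3: 2·(10+3) − 0 = 26 → (10,3,26)

10,3,26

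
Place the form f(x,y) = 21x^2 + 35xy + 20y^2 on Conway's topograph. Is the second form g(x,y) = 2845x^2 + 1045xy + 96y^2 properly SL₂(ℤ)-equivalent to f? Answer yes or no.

D₁ = -455, D₂ = -455
f: translate: b→-7 (≡35 mod 42), so (21,35,20)→(21,-7,6)
f: flip: (21,-7,6)→(6,7,21)
f: translate: b→-5 (≡7 mod 12), so (6,7,21)→(6,-5,20)
f: reduced (well bottom): (6,-5,20) with a≤c, −a<b≤a
g: flip: (2845,1045,96)→(96,-1045,2845)
g: translate: b→-85 (≡-1045 mod 192), so (96,-1045,2845)→(96,-85,20)
g: flip: (96,-85,20)→(20,85,96)
g: translate: b→5 (≡85 mod 40), so (20,85,96)→(20,5,6)
g: flip: (20,5,6)→(6,-5,20)
g: reduced (well bottom): (6,-5,20) with a≤c, −a<b≤a
reduced forms (6, -5, 20) vs (6, -5, 20) ⇒ equivalent

yes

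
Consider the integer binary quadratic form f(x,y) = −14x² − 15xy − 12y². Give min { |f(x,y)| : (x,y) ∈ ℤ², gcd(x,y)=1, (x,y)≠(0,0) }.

translate: b→-13 (≡15 mod 28), so (14,15,12)→(14,-13,11)
flip: (14,-13,11)→(11,13,14)
translate: b→-9 (≡13 mod 22), so (11,13,14)→(11,-9,12)
reduced (well bottom): (11,-9,12) with a≤c, −a<b≤a
well minimum |f| = |-11| = 11 (negative-definite)

11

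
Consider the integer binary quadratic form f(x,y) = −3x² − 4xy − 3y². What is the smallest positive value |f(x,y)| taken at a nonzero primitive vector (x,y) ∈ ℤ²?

translate: b→-2 (≡4 mod 6), so (3,4,3)→(3,-2,2)
flip: (3,-2,2)→(2,2,3)
reduced (well bottom): (2,2,3) with a≤c, −a<b≤a
well minimum |f| = |-2| = 2 (negative-definite)

2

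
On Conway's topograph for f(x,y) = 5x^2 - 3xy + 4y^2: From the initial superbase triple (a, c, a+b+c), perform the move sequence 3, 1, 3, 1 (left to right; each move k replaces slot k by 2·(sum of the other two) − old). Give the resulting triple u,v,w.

start (5,4,6) = (f(1,0),f(0,1),f(1,1))
replace slot 3: 2·(5+4) − 6 = 12 → (5,4,12)
replace slot 1: 2·(4+12) − 5 = 27 → (27,4,12)
replace slot 3: 2·(27+4) − 12 = 50 → (27,4,50)
replace slot 1: 2·(4+50) − 27 = 81 → (81,4,50)

81,4,50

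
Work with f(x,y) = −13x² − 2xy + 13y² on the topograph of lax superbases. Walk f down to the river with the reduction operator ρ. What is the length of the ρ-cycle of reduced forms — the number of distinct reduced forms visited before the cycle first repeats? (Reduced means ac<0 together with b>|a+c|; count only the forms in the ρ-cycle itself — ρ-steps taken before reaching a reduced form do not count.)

D = 680, ⌊√D⌋ = 26
descent: ρ → (13,2,-13)  [lands on river]
river: ρ → (-13,24,2)
river: ρ → (2,24,-13)
river: ρ → (-13,2,13)
river: ρ → (13,24,-2)
river: ρ → (-2,24,13)
ρ-cycle length = 6 (tail of 1 descent step not counted)

6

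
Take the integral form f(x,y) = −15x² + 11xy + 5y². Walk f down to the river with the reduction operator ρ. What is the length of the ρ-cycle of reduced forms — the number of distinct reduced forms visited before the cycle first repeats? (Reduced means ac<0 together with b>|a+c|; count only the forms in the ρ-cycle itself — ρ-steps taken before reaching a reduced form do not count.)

D = 421, ⌊√D⌋ = 20
river: ρ → (5,19,-3)
river: ρ → (-3,17,11)
river: ρ → (11,5,-9)
river: ρ → (-9,13,7)
river: ρ → (7,15,-7)
river: ρ → (-7,13,9)
river: ρ → (9,5,-11)
river: ρ → (-11,17,3)
river: ρ → (3,19,-5)
river: ρ → (-5,11,15)
river: ρ → (15,19,-1)
river: ρ → (-1,19,15)
river: ρ → (15,11,-5)
river: ρ → (-5,19,3)
river: ρ → (3,17,-11)
river: ρ → (-11,5,9)
river: ρ → (9,13,-7)
river: ρ → (-7,15,7)
river: ρ → (7,13,-9)
river: ρ → (-9,5,11)
river: ρ → (11,17,-3)
river: ρ → (-3,19,5)
river: ρ → (5,11,-15)
river: ρ → (-15,19,1)
river: ρ → (1,19,-15)
river: ρ → (-15,11,5)
ρ-cycle length = 26 (tail of 0 descent steps not counted)

26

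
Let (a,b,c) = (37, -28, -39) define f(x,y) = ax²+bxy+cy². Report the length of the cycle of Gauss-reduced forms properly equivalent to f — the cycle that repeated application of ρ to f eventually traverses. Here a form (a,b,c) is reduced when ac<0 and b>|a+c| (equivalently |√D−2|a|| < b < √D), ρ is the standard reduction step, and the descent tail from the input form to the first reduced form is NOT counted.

D = 6556, ⌊√D⌋ = 80
descent: ρ → (-39,28,37)  [lands on river]
river: ρ → (37,46,-30)
river: ρ → (-30,74,9)
river: ρ → (9,70,-46)
river: ρ → (-46,22,33)
river: ρ → (33,44,-35)
river: ρ → (-35,26,42)
river: ρ → (42,58,-19)
river: ρ → (-19,56,45)
river: ρ → (45,34,-30)
river: ρ → (-30,26,49)
river: ρ → (49,72,-7)
river: ρ → (-7,68,69)
river: ρ → (69,70,-6)
river: ρ → (-6,74,45)
river: ρ → (45,16,-35)
river: ρ → (-35,54,26)
river: ρ → (26,50,-39)
ρ-cycle length = 18 (tail of 1 descent step not counted)

18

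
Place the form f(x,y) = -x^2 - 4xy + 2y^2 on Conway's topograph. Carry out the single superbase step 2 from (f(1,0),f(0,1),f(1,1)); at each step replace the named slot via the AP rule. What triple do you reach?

start (-1,2,-3) = (f(1,0),f(0,1),f(1,1))
replace slot 2: 2·((-1)+(-3)) − 2 = -10 → (-1,-10,-3)

-1,-10,-3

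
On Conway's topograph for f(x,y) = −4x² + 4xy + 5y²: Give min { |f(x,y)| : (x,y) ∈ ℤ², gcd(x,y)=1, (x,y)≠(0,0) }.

river: ρ → (5,6,-3)
river: ρ → (-3,6,5)
river: ρ → (5,4,-4)
river: ρ → (-4,4,5)
closes: descent 0, river 4
min |a| on river = 3

3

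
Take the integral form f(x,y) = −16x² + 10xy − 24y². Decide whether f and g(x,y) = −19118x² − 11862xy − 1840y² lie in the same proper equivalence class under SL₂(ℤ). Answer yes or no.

D₁ = -1436, D₂ = -1436
f is negative-definite; reduce −f:
−f: reduced (well bottom): (16,-10,24) with a≤c, −a<b≤a
flip sign back: reduced form of f is (-16,10,-24)
g is negative-definite; reduce −g:
−g: flip: (19118,11862,1840)→(1840,-11862,19118)
−g: translate: b→-822 (≡-11862 mod 3680), so (1840,-11862,19118)→(1840,-822,92)
−g: flip: (1840,-822,92)→(92,822,1840)
−g: translate: b→86 (≡822 mod 184), so (92,822,1840)→(92,86,24)
−g: flip: (92,86,24)→(24,-86,92)
−g: translate: b→10 (≡-86 mod 48), so (24,-86,92)→(24,10,16)
−g: flip: (24,10,16)→(16,-10,24)
−g: reduced (well bottom): (16,-10,24) with a≤c, −a<b≤a
flip sign back: reduced form of g is (-16,10,-24)
reduced forms (-16, 10, -24) vs (-16, 10, -24) ⇒ equivalent

yes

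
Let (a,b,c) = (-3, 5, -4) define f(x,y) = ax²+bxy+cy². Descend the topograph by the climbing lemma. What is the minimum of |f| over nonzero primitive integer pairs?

translate: b→1 (≡-5 mod 6), so (3,-5,4)→(3,1,2)
flip: (3,1,2)→(2,-1,3)
reduced (well bottom): (2,-1,3) with a≤c, −a<b≤a
well minimum |f| = |-2| = 2 (negative-definite)

2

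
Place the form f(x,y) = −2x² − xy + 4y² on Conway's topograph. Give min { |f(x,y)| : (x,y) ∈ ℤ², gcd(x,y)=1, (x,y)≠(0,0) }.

descent: ρ → (4,1,-2)
descent: ρ → (-2,3,3)  [lands on river]
river: ρ → (3,3,-2)
river: ρ → (-2,5,1)
river: ρ → (1,5,-2)
closes: descent 2, river 4
min |a| on river = 1

1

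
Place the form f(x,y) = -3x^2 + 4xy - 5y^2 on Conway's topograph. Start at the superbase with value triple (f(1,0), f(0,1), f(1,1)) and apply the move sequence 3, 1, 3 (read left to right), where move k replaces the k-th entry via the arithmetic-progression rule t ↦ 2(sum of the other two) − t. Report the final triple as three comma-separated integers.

start (-3,-5,-4) = (f(1,0),f(0,1),f(1,1))
replace slot 3: 2·((-3)+(-5)) − (-4) = -12 → (-3,-5,-12)
replace slot 1: 2·((-5)+(-12)) − (-3) = -31 → (-31,-5,-12)
replace slot 3: 2·((-31)+(-5)) − (-12) = -60 → (-31,-5,-60)

-31,-5,-60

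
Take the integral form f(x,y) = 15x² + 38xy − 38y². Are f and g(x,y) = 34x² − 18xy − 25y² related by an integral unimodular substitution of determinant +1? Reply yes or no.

D₁ = 3724, D₂ = 3724
river cycle of f (length 18): (-38, 38, 15), (15, 52, -17), (-17, 50, 18), (18, 58, -5), (-5, 52, 51), (51, 50, -6), (-6, 58, 15), (15, 32, -45), (-45, 58, 2), (2, 58, -45), … (8 more)
river cycle of g (length 22): (-25, 18, 34), (34, 50, -9), (-9, 58, 10), (10, 42, -49), (-49, 56, 3), (3, 58, -30), (-30, 2, 31), (31, 60, -1), (-1, 60, 31), (31, 2, -30), … (12 more)
cycles differ ⇒ inequivalent

no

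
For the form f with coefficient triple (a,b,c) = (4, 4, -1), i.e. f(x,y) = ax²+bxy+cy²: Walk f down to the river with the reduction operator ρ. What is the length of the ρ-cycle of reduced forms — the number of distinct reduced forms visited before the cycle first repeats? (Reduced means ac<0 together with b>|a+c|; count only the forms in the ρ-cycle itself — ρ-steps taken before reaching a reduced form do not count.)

D = 32, ⌊√D⌋ = 5
river: ρ → (-1,4,4)
river: ρ → (4,4,-1)
ρ-cycle length = 2 (tail of 0 descent steps not counted)

2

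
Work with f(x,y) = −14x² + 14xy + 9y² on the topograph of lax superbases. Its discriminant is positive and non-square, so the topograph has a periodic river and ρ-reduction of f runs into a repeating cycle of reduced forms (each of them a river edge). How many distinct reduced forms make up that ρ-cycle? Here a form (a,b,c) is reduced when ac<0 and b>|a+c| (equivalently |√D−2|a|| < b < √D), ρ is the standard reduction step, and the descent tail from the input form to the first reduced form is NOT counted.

D = 700, ⌊√D⌋ = 26
river: ρ → (9,22,-6)
river: ρ → (-6,26,1)
river: ρ → (1,26,-6)
river: ρ → (-6,22,9)
river: ρ → (9,14,-14)
river: ρ → (-14,14,9)
ρ-cycle length = 6 (tail of 0 descent steps not counted)

6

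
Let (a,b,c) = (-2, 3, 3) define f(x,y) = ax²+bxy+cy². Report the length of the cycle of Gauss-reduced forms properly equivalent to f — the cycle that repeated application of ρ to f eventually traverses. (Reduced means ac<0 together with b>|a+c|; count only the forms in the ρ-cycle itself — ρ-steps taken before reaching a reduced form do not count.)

D = 33, ⌊√D⌋ = 5
river: ρ → (3,3,-2)
river: ρ → (-2,5,1)
river: ρ → (1,5,-2)
river: ρ → (-2,3,3)
ρ-cycle length = 4 (tail of 0 descent steps not counted)

4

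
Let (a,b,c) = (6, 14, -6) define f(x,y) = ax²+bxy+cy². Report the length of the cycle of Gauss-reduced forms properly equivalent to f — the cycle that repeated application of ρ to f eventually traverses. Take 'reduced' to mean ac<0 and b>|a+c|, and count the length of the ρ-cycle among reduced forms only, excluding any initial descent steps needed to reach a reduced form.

D = 340, ⌊√D⌋ = 18
river: ρ → (-6,10,10)
river: ρ → (10,10,-6)
river: ρ → (-6,14,6)
river: ρ → (6,10,-10)
river: ρ → (-10,10,6)
river: ρ → (6,14,-6)
ρ-cycle length = 6 (tail of 0 descent steps not counted)

6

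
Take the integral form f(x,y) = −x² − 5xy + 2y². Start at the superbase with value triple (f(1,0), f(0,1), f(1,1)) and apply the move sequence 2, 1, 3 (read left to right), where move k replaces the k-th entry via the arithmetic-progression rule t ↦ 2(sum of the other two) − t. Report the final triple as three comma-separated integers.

start (-1,2,-4) = (f(1,0),f(0,1),f(1,1))
replace slot 2: 2·((-1)+(-4)) − 2 = -12 → (-1,-12,-4)
replace slot 1: 2·((-12)+(-4)) − (-1) = -31 → (-31,-12,-4)
replace slot 3: 2·((-31)+(-12)) − (-4) = -82 → (-31,-12,-82)

-31,-12,-82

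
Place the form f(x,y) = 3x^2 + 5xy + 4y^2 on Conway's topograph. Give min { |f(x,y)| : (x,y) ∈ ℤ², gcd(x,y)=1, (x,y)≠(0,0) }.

translate: b→-1 (≡5 mod 6), so (3,5,4)→(3,-1,2)
flip: (3,-1,2)→(2,1,3)
reduced (well bottom): (2,1,3) with a≤c, −a<b≤a
well minimum = a = 2

2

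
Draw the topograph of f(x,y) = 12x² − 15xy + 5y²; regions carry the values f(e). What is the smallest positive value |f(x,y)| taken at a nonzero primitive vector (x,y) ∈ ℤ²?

translate: b→9 (≡-15 mod 24), so (12,-15,5)→(12,9,2)
flip: (12,9,2)→(2,-9,12)
translate: b→-1 (≡-9 mod 4), so (2,-9,12)→(2,-1,2)
flip: (2,-1,2)→(2,1,2)
reduced (well bottom): (2,1,2) with a≤c, −a<b≤a
well minimum = a = 2

2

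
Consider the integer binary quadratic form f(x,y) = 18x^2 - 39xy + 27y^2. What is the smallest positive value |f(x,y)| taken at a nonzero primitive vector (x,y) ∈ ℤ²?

translate: b→-3 (≡-39 mod 36), so (18,-39,27)→(18,-3,6)
flip: (18,-3,6)→(6,3,18)
reduced (well bottom): (6,3,18) with a≤c, −a<b≤a
well minimum = a = 6

6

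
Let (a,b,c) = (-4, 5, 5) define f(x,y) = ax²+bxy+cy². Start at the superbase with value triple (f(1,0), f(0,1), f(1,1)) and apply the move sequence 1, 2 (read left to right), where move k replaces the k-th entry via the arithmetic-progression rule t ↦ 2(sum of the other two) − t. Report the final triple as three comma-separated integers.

start (-4,5,6) = (f(1,0),f(0,1),f(1,1))
replace slot 1: 2·(5+6) − (-4) = 26 → (26,5,6)
replace slot 2: 2·(26+6) − 5 = 59 → (26,59,6)

26,59,6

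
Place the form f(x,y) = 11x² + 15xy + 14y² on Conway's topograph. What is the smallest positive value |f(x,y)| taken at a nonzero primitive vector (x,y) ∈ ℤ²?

translate: b→-7 (≡15 mod 22), so (11,15,14)→(11,-7,10)
flip: (11,-7,10)→(10,7,11)
reduced (well bottom): (10,7,11) with a≤c, −a<b≤a
well minimum = a = 10

10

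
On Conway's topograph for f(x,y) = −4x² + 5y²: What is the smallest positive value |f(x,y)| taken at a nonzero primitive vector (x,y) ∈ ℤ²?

descent: ρ → (5,0,-4)
descent: ρ → (-4,8,1)  [lands on river]
river: ρ → (1,8,-4)
closes: descent 2, river 2
min |a| on river = 1

1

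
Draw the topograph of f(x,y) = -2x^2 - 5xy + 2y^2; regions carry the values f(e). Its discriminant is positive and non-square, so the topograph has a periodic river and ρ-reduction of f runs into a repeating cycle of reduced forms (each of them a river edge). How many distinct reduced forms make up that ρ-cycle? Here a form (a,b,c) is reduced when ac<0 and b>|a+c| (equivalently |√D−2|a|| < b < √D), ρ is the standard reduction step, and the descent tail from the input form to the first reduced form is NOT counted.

D = 41, ⌊√D⌋ = 6
descent: ρ → (2,5,-2)  [lands on river]
river: ρ → (-2,3,4)
river: ρ → (4,5,-1)
river: ρ → (-1,5,4)
river: ρ → (4,3,-2)
river: ρ → (-2,5,2)
river: ρ → (2,3,-4)
river: ρ → (-4,5,1)
river: ρ → (1,5,-4)
river: ρ → (-4,3,2)
ρ-cycle length = 10 (tail of 1 descent step not counted)

10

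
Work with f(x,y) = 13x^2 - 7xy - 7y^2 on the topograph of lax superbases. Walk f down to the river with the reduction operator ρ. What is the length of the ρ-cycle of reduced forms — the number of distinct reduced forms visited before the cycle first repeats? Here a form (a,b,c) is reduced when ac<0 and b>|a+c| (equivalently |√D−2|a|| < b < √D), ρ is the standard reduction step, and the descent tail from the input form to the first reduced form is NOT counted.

D = 413, ⌊√D⌋ = 20
descent: ρ → (-7,7,13)  [lands on river]
river: ρ → (13,19,-1)
river: ρ → (-1,19,13)
river: ρ → (13,7,-7)
ρ-cycle length = 4 (tail of 1 descent step not counted)

4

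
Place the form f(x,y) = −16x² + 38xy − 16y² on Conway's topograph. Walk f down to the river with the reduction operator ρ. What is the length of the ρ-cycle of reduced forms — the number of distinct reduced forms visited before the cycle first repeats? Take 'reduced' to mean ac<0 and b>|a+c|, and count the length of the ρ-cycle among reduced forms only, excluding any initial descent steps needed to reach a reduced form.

D = 420, ⌊√D⌋ = 20
descent: ρ → (-16,-6,6)
descent: ρ → (6,18,-4)  [lands on river]
river: ρ → (-4,14,14)
river: ρ → (14,14,-4)
river: ρ → (-4,18,6)
ρ-cycle length = 4 (tail of 2 descent steps not counted)

4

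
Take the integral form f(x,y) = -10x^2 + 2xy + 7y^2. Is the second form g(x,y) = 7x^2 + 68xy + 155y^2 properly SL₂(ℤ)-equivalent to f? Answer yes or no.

D₁ = 284, D₂ = 284
river cycle of f (length 8): (7, 12, -5), (-5, 8, 11), (11, 14, -2), (-2, 14, 11), (11, 8, -5), (-5, 12, 7), (7, 16, -1), (-1, 16, 7)
river cycle of g (length 8): (7, 12, -5), (-5, 8, 11), (11, 14, -2), (-2, 14, 11), (11, 8, -5), (-5, 12, 7), (7, 16, -1), (-1, 16, 7)
cycles coincide ⇒ equivalent

yes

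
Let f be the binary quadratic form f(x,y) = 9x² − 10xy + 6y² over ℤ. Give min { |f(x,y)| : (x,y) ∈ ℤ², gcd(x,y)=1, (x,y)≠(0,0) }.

translate: b→8 (≡-10 mod 18), so (9,-10,6)→(9,8,5)
flip: (9,8,5)→(5,-8,9)
translate: b→2 (≡-8 mod 10), so (5,-8,9)→(5,2,6)
reduced (well bottom): (5,2,6) with a≤c, −a<b≤a
well minimum = a = 5

5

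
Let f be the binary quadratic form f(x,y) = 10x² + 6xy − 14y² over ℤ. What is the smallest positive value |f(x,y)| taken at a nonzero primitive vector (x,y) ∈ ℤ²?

river: ρ → (-14,22,2)
river: ρ → (2,22,-14)
river: ρ → (-14,6,10)
river: ρ → (10,14,-10)
river: ρ → (-10,6,14)
river: ρ → (14,22,-2)
river: ρ → (-2,22,14)
river: ρ → (14,6,-10)
river: ρ → (-10,14,10)
river: ρ → (10,6,-14)
closes: descent 0, river 10
min |a| on river = 2

2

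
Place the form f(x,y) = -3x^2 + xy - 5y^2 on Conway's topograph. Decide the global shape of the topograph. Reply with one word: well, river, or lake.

D = b²−4ac = 1² − 4·(-3)·(-5) = -59
D < 0 ⇒ definite ⇒ every region one sign ⇒ single well

well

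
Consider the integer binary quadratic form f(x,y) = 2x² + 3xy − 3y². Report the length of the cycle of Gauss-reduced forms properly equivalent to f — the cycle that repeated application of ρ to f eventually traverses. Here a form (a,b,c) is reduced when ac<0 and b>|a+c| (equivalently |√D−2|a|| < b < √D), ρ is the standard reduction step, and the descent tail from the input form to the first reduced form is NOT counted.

D = 33, ⌊√D⌋ = 5
river: ρ → (-3,3,2)
river: ρ → (2,5,-1)
river: ρ → (-1,5,2)
river: ρ → (2,3,-3)
ρ-cycle length = 4 (tail of 0 descent steps not counted)

4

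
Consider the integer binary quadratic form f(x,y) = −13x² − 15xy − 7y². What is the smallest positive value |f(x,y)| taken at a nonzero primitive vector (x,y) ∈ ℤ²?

translate: b→-11 (≡15 mod 26), so (13,15,7)→(13,-11,5)
flip: (13,-11,5)→(5,11,13)
translate: b→1 (≡11 mod 10), so (5,11,13)→(5,1,7)
reduced (well bottom): (5,1,7) with a≤c, −a<b≤a
well minimum |f| = |-5| = 5 (negative-definite)

5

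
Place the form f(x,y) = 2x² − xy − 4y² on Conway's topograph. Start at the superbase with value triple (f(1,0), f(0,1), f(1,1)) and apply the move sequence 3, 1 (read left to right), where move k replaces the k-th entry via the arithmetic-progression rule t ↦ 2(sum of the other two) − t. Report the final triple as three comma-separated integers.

start (2,-4,-3) = (f(1,0),f(0,1),f(1,1))
replace slot 3: 2·(2+(-4)) − (-3) = -1 → (2,-4,-1)
replace slot 1: 2·((-4)+(-1)) − 2 = -12 → (-12,-4,-1)

-12,-4,-1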